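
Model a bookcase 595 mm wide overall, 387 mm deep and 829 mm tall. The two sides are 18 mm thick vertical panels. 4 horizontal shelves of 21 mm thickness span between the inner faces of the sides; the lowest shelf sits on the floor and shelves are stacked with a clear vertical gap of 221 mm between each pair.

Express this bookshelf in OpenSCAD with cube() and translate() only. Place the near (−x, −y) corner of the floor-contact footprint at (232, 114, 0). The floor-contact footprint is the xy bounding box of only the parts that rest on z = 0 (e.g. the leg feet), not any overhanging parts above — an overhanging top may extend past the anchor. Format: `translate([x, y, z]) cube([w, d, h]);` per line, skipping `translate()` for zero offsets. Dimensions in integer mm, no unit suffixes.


translate([232, 114, 0]) cube([18, 387, 829]);
translate([809, 114, 0]) cube([18, 387, 829]);
translate([250, 114, 0]) cube([559, 387, 21]);
translate([250, 114, 242]) cube([559, 387, 21]);
translate([250, 114, 484]) cube([559, 387, 21]);
translate([250, 114, 726]) cube([559, 387, 21]);


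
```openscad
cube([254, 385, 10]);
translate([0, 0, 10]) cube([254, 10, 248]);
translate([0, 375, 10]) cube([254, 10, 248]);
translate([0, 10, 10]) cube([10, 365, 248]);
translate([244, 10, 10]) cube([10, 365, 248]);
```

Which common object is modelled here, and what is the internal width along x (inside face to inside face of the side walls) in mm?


An open box. The internal width is 234 mm.

A 254×385 base slab with four walls standing on it — an open box. The base is 254 mm wide and the walls are 10 mm thick, so the internal width is 254 − 2 × 10 = 234 mm.


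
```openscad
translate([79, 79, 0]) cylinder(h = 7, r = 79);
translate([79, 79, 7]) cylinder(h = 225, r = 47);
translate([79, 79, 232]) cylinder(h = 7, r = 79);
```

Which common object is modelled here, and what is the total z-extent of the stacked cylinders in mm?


A spool. The overall height is 239 mm.

Three coaxial cylinders, large–small–large — a spool. Two 7 mm flanges and a 225 mm core give 7 + 225 + 7 = 239 mm.


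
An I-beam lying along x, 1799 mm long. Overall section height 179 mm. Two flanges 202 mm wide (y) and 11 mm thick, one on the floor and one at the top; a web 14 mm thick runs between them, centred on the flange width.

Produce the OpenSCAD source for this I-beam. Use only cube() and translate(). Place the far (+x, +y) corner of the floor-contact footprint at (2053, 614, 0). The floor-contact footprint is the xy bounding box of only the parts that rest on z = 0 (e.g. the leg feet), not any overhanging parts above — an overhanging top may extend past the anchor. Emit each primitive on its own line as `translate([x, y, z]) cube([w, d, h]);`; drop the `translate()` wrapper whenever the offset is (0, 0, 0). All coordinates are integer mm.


translate([254, 412, 0]) cube([1799, 202, 11]);
translate([254, 506, 11]) cube([1799, 14, 157]);
translate([254, 412, 168]) cube([1799, 202, 11]);


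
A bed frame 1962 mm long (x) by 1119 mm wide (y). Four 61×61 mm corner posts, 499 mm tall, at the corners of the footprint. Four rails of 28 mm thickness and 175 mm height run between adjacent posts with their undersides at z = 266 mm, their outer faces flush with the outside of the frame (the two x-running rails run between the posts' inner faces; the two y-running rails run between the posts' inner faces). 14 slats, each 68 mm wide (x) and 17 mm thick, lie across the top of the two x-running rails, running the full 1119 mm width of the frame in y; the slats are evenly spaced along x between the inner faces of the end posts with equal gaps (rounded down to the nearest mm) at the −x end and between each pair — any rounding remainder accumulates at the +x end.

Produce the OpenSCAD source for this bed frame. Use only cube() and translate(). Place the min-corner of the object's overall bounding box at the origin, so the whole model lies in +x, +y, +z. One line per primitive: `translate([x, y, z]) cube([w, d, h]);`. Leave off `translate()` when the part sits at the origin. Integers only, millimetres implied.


cube([61, 61, 499]);
translate([0, 1058, 0]) cube([61, 61, 499]);
translate([1901, 0, 0]) cube([61, 61, 499]);
translate([1901, 1058, 0]) cube([61, 61, 499]);
translate([61, 0, 266]) cube([1840, 28, 175]);
translate([61, 1091, 266]) cube([1840, 28, 175]);
translate([0, 61, 266]) cube([28, 997, 175]);
translate([1934, 61, 266]) cube([28, 997, 175]);
translate([120, 0, 441]) cube([68, 1119, 17]);
translate([247, 0, 441]) cube([68, 1119, 17]);
translate([374, 0, 441]) cube([68, 1119, 17]);
translate([501, 0, 441]) cube([68, 1119, 17]);
translate([628, 0, 441]) cube([68, 1119, 17]);
translate([755, 0, 441]) cube([68, 1119, 17]);
translate([882, 0, 441]) cube([68, 1119, 17]);
translate([1009, 0, 441]) cube([68, 1119, 17]);
translate([1136, 0, 441]) cube([68, 1119, 17]);
translate([1263, 0, 441]) cube([68, 1119, 17]);
translate([1390, 0, 441]) cube([68, 1119, 17]);
translate([1517, 0, 441]) cube([68, 1119, 17]);
translate([1644, 0, 441]) cube([68, 1119, 17]);
translate([1771, 0, 441]) cube([68, 1119, 17]);


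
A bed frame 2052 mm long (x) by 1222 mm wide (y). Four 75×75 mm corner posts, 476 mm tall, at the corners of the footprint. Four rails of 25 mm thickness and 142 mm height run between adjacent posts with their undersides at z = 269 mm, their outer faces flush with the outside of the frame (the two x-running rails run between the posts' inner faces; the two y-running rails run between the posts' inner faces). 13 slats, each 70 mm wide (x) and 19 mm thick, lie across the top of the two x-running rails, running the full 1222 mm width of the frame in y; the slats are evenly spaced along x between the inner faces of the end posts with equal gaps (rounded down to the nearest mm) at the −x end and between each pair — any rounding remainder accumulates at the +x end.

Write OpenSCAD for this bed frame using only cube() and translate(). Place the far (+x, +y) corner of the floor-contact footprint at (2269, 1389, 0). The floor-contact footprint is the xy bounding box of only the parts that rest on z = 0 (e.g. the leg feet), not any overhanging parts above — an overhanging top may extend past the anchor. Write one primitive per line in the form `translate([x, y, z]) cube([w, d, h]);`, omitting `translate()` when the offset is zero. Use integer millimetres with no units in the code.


translate([217, 167, 0]) cube([75, 75, 476]);
translate([217, 1314, 0]) cube([75, 75, 476]);
translate([2194, 167, 0]) cube([75, 75, 476]);
translate([2194, 1314, 0]) cube([75, 75, 476]);
translate([292, 167, 269]) cube([1902, 25, 142]);
translate([292, 1364, 269]) cube([1902, 25, 142]);
translate([217, 242, 269]) cube([25, 1072, 142]);
translate([2244, 242, 269]) cube([25, 1072, 142]);
translate([362, 167, 411]) cube([70, 1222, 19]);
translate([502, 167, 411]) cube([70, 1222, 19]);
translate([642, 167, 411]) cube([70, 1222, 19]);
translate([782, 167, 411]) cube([70, 1222, 19]);
translate([922, 167, 411]) cube([70, 1222, 19]);
translate([1062, 167, 411]) cube([70, 1222, 19]);
translate([1202, 167, 411]) cube([70, 1222, 19]);
translate([1342, 167, 411]) cube([70, 1222, 19]);
translate([1482, 167, 411]) cube([70, 1222, 19]);
translate([1622, 167, 411]) cube([70, 1222, 19]);
translate([1762, 167, 411]) cube([70, 1222, 19]);
translate([1902, 167, 411]) cube([70, 1222, 19]);
translate([2042, 167, 411]) cube([70, 1222, 19]);


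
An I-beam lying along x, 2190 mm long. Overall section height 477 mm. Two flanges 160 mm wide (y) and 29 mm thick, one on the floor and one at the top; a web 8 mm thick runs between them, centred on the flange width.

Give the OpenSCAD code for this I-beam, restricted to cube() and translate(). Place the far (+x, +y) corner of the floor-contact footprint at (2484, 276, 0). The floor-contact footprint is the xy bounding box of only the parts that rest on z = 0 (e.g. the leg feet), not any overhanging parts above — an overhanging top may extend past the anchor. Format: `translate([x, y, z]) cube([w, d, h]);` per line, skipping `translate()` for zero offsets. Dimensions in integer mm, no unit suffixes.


translate([294, 116, 0]) cube([2190, 160, 29]);
translate([294, 192, 29]) cube([2190, 8, 419]);
translate([294, 116, 448]) cube([2190, 160, 29]);


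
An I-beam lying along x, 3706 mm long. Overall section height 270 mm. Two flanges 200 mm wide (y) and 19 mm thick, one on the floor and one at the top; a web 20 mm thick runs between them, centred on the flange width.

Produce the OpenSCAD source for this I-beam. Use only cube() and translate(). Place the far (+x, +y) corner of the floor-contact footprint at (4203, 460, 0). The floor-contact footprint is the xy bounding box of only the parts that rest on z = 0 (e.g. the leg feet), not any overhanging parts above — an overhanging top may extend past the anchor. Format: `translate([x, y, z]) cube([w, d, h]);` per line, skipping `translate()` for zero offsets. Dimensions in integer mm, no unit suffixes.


translate([497, 260, 0]) cube([3706, 200, 19]);
translate([497, 350, 19]) cube([3706, 20, 232]);
translate([497, 260, 251]) cube([3706, 200, 19]);


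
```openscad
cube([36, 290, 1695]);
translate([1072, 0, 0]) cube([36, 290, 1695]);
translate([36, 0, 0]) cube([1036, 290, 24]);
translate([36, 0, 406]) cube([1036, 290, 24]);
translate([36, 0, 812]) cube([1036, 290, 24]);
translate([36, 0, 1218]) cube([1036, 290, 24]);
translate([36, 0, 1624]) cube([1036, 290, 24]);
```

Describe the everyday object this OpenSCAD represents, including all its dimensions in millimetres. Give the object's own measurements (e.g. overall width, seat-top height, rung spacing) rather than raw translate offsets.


An open bookshelf. Two side panels, each 36 mm thick, 290 mm deep and 1695 mm tall, stand 1108 mm apart (outside-to-outside). Between them sit 5 shelves, each 24 mm thick and 290 mm deep, spanning the full gap between the sides. The bottom shelf rests on the floor (its underside at z = 0) and the clear gap between one shelf's top and the next shelf's underside is 382 mm.


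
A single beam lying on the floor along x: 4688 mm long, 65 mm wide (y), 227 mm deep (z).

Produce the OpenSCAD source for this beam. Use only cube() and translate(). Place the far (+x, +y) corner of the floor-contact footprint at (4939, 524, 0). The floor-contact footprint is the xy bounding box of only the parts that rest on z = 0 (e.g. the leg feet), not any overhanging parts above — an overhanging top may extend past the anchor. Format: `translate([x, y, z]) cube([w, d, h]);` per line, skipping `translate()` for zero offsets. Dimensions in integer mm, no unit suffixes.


translate([251, 459, 0]) cube([4688, 65, 227]);


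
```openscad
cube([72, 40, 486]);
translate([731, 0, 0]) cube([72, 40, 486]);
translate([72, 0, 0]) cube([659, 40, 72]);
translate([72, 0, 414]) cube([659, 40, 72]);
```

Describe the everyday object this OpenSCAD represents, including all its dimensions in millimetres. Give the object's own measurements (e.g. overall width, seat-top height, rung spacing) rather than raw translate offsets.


A rectangular picture frame lying in the x–z plane (depth along y). The opening is 659 mm wide (x) by 342 mm tall (z), surrounded by a border 72 mm wide on all four sides. The frame is 40 mm deep and is made of two full-height vertical stiles with two horizontal rails fitted between them.


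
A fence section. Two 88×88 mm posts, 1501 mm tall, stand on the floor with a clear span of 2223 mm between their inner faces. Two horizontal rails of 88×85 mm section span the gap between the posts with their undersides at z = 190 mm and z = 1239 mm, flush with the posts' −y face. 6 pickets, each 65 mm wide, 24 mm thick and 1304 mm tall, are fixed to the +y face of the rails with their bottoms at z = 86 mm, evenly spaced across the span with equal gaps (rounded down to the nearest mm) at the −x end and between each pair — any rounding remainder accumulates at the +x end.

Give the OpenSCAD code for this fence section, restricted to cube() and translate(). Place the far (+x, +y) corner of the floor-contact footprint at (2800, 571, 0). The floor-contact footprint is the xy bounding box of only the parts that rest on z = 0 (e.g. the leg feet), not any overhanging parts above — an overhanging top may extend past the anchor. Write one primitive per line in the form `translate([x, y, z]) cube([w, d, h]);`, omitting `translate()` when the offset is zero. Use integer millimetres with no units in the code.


translate([401, 483, 0]) cube([88, 88, 1501]);
translate([2712, 483, 0]) cube([88, 88, 1501]);
translate([489, 483, 190]) cube([2223, 88, 85]);
translate([489, 483, 1239]) cube([2223, 88, 85]);
translate([750, 571, 86]) cube([65, 24, 1304]);
translate([1076, 571, 86]) cube([65, 24, 1304]);
translate([1402, 571, 86]) cube([65, 24, 1304]);
translate([1728, 571, 86]) cube([65, 24, 1304]);
translate([2054, 571, 86]) cube([65, 24, 1304]);
translate([2380, 571, 86]) cube([65, 24, 1304]);


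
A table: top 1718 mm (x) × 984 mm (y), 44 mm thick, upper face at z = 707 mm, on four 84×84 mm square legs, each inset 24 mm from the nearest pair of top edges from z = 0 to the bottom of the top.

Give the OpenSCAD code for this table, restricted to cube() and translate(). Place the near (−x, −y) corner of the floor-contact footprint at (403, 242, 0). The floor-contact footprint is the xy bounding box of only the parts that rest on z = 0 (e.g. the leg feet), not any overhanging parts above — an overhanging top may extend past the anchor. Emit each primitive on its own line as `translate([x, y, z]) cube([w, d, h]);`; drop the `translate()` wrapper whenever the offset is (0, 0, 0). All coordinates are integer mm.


translate([379, 218, 663]) cube([1718, 984, 44]);
translate([403, 242, 0]) cube([84, 84, 663]);
translate([1989, 242, 0]) cube([84, 84, 663]);
translate([403, 1094, 0]) cube([84, 84, 663]);
translate([1989, 1094, 0]) cube([84, 84, 663]);


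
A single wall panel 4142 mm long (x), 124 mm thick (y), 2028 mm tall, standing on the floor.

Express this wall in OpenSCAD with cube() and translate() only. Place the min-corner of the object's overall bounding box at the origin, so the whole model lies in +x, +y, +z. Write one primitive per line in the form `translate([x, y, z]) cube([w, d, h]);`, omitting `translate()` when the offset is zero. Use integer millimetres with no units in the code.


cube([4142, 124, 2028]);


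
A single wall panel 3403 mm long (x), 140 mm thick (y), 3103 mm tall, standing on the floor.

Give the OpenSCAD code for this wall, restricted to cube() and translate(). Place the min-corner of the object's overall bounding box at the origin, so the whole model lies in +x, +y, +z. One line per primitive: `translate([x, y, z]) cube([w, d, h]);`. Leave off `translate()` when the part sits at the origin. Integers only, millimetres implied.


cube([3403, 140, 3103]);


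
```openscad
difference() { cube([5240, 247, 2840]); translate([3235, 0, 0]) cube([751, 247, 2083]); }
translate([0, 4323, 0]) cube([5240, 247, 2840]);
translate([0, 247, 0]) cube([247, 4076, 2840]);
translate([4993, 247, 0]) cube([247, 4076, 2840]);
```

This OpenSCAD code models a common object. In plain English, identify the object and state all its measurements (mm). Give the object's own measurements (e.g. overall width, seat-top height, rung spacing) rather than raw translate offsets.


A single room: four walls, each 2840 mm tall and 247 mm thick, enclosing an outside footprint 5240×4570 mm (x × y), no floor or roof. The front and back walls (−y and +y sides) run the full x-width; the side walls fit between their inner faces. A door opening 751 mm wide and 2083 mm tall is cut through the front wall from the floor up, its −x edge 3235 mm from the wall's −x end.


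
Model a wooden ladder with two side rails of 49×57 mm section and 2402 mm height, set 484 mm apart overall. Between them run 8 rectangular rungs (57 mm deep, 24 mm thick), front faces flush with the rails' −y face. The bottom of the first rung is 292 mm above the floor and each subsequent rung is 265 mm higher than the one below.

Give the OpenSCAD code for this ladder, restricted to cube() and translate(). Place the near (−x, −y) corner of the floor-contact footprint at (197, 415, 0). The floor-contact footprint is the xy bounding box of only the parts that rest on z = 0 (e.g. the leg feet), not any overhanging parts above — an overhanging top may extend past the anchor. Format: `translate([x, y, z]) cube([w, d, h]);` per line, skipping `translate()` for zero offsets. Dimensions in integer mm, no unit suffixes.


translate([197, 415, 0]) cube([49, 57, 2402]);
translate([632, 415, 0]) cube([49, 57, 2402]);
translate([246, 415, 292]) cube([386, 57, 24]);
translate([246, 415, 557]) cube([386, 57, 24]);
translate([246, 415, 822]) cube([386, 57, 24]);
translate([246, 415, 1087]) cube([386, 57, 24]);
translate([246, 415, 1352]) cube([386, 57, 24]);
translate([246, 415, 1617]) cube([386, 57, 24]);
translate([246, 415, 1882]) cube([386, 57, 24]);
translate([246, 415, 2147]) cube([386, 57, 24]);


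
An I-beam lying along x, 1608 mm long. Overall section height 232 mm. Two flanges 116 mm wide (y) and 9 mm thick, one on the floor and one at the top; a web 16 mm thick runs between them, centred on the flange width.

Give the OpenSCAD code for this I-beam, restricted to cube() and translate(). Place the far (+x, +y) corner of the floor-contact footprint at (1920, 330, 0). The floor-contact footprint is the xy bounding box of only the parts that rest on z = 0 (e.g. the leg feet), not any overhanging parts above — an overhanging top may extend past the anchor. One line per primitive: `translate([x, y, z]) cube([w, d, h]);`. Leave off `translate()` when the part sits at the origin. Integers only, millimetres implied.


translate([312, 214, 0]) cube([1608, 116, 9]);
translate([312, 264, 9]) cube([1608, 16, 214]);
translate([312, 214, 223]) cube([1608, 116, 9]);


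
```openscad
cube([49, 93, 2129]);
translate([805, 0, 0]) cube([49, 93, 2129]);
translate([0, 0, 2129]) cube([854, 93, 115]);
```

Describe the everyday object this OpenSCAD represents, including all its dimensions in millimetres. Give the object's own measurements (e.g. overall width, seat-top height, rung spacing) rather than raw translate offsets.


A door frame. The clear opening is 756 mm wide and 2129 mm high. Two 49 mm wide jambs, 93 mm deep, stand either side of the opening from the floor to the top of the opening. A 115 mm thick head sits across the top of both jambs, spanning the full outside width of the frame.


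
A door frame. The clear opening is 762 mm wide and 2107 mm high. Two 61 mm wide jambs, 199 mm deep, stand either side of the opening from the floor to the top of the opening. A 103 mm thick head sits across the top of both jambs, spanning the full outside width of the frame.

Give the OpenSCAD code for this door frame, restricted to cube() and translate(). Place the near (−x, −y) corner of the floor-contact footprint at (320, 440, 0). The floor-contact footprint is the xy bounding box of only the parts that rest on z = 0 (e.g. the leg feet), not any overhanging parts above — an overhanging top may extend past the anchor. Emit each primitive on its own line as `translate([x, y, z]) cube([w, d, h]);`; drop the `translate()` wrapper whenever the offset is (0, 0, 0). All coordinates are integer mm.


translate([320, 440, 0]) cube([61, 199, 2107]);
translate([1143, 440, 0]) cube([61, 199, 2107]);
translate([320, 440, 2107]) cube([884, 199, 103]);


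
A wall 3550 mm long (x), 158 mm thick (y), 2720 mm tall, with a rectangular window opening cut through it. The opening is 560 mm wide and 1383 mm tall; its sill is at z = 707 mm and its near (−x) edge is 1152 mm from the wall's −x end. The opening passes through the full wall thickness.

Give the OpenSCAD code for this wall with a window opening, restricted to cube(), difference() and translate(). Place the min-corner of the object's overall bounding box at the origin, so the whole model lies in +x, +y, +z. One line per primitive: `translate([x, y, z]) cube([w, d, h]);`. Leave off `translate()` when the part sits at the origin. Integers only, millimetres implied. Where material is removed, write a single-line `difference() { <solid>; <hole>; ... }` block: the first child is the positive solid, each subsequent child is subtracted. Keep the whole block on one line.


difference() { cube([3550, 158, 2720]); translate([1152, 0, 707]) cube([560, 158, 1383]); }


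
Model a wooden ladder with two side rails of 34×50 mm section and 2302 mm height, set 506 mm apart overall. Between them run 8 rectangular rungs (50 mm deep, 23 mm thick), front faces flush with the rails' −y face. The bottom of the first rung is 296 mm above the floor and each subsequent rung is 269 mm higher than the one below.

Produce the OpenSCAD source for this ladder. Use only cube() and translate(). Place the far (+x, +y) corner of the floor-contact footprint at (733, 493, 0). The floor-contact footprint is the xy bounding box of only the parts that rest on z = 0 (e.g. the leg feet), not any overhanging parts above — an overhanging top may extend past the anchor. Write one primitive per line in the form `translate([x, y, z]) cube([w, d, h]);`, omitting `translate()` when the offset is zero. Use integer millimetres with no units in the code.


translate([227, 443, 0]) cube([34, 50, 2302]);
translate([699, 443, 0]) cube([34, 50, 2302]);
translate([261, 443, 296]) cube([438, 50, 23]);
translate([261, 443, 565]) cube([438, 50, 23]);
translate([261, 443, 834]) cube([438, 50, 23]);
translate([261, 443, 1103]) cube([438, 50, 23]);
translate([261, 443, 1372]) cube([438, 50, 23]);
translate([261, 443, 1641]) cube([438, 50, 23]);
translate([261, 443, 1910]) cube([438, 50, 23]);
translate([261, 443, 2179]) cube([438, 50, 23]);


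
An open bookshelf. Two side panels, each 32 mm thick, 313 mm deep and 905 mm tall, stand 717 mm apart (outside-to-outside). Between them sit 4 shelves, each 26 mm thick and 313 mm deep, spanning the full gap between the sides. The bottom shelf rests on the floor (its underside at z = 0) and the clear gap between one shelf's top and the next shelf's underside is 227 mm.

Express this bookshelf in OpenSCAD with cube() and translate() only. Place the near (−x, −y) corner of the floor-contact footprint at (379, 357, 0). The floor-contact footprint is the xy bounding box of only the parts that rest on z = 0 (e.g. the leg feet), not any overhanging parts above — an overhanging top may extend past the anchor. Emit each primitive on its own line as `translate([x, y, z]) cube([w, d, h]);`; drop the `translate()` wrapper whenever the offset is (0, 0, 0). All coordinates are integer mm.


translate([379, 357, 0]) cube([32, 313, 905]);
translate([1064, 357, 0]) cube([32, 313, 905]);
translate([411, 357, 0]) cube([653, 313, 26]);
translate([411, 357, 253]) cube([653, 313, 26]);
translate([411, 357, 506]) cube([653, 313, 26]);
translate([411, 357, 759]) cube([653, 313, 26]);


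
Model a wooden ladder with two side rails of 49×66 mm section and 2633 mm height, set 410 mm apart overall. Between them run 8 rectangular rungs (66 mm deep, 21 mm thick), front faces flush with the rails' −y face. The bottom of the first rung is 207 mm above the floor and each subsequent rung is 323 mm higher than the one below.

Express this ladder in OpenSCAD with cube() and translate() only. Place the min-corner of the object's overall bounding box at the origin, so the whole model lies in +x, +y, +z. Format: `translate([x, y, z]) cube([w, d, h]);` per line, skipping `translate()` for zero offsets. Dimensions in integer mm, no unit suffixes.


cube([49, 66, 2633]);
translate([361, 0, 0]) cube([49, 66, 2633]);
translate([49, 0, 207]) cube([312, 66, 21]);
translate([49, 0, 530]) cube([312, 66, 21]);
translate([49, 0, 853]) cube([312, 66, 21]);
translate([49, 0, 1176]) cube([312, 66, 21]);
translate([49, 0, 1499]) cube([312, 66, 21]);
translate([49, 0, 1822]) cube([312, 66, 21]);
translate([49, 0, 2145]) cube([312, 66, 21]);
translate([49, 0, 2468]) cube([312, 66, 21]);


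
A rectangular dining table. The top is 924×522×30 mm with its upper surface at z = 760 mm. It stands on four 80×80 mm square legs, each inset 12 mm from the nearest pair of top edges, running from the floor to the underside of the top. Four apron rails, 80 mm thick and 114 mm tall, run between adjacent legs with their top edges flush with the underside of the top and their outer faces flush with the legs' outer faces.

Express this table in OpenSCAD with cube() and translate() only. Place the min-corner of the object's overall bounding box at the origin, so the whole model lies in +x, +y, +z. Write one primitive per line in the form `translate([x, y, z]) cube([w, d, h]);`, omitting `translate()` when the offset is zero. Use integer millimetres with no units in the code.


// leg_h = 760 - 30 = 730
// apron z = 730 - 114 = 616
translate([0, 0, 730]) cube([924, 522, 30]);
translate([12, 12, 0]) cube([80, 80, 730]);
translate([832, 12, 0]) cube([80, 80, 730]);
translate([12, 430, 0]) cube([80, 80, 730]);
translate([832, 430, 0]) cube([80, 80, 730]);
translate([92, 12, 616]) cube([740, 80, 114]);
translate([92, 430, 616]) cube([740, 80, 114]);
translate([12, 92, 616]) cube([80, 338, 114]);
translate([832, 92, 616]) cube([80, 338, 114]);


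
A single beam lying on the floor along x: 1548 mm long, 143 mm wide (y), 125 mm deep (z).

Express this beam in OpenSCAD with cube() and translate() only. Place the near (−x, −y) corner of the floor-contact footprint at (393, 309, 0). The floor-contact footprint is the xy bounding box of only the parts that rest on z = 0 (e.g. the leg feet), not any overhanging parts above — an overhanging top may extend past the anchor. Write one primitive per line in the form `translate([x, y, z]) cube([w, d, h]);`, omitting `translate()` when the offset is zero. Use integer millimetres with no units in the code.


translate([393, 309, 0]) cube([1548, 143, 125]);


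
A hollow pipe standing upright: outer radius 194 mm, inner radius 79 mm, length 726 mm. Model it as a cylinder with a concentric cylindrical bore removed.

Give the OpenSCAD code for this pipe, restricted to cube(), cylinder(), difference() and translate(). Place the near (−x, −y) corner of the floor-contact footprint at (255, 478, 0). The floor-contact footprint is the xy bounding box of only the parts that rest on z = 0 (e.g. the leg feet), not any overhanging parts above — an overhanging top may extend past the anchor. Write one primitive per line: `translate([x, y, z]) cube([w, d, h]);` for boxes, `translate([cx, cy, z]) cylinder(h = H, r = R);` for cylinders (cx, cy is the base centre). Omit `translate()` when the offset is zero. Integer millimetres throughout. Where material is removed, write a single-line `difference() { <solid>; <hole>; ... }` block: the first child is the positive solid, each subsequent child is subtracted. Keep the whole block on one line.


difference() { translate([449, 672, 0]) cylinder(h = 726, r = 194); translate([449, 672, 0]) cylinder(h = 726, r = 79); }


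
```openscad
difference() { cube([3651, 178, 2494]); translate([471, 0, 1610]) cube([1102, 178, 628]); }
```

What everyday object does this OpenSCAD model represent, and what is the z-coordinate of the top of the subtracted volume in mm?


A wall with a window opening. The window head height is 2238 mm.

A wall with a rectangular opening subtracted — a window. Sill at z = 1610, opening 628 mm tall, so the head is at 1610 + 628 = 2238 mm.


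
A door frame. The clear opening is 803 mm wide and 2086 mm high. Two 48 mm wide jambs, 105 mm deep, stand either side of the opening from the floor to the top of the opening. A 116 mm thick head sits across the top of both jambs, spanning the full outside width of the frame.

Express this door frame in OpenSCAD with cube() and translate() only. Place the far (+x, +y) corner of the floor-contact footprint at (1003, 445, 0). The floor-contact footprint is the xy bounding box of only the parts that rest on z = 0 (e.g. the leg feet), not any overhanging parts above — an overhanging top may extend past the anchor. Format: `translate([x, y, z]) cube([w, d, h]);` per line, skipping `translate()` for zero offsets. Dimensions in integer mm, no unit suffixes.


translate([104, 340, 0]) cube([48, 105, 2086]);
translate([955, 340, 0]) cube([48, 105, 2086]);
translate([104, 340, 2086]) cube([899, 105, 116]);


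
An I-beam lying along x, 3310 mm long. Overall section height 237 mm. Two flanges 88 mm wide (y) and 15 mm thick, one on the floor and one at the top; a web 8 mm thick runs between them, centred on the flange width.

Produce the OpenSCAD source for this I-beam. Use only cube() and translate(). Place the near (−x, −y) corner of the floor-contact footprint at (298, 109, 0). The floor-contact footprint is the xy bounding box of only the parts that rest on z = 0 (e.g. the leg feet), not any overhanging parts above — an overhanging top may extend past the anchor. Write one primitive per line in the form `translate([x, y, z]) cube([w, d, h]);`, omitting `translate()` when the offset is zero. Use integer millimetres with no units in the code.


translate([298, 109, 0]) cube([3310, 88, 15]);
translate([298, 149, 15]) cube([3310, 8, 207]);
translate([298, 109, 222]) cube([3310, 88, 15]);


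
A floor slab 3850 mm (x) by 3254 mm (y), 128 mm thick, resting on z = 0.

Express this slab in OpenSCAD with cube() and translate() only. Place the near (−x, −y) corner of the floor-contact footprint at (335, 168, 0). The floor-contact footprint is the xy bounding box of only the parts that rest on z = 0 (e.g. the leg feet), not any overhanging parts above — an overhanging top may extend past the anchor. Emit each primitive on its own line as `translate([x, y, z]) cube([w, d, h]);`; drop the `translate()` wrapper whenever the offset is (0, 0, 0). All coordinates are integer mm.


translate([335, 168, 0]) cube([3850, 3254, 128]);


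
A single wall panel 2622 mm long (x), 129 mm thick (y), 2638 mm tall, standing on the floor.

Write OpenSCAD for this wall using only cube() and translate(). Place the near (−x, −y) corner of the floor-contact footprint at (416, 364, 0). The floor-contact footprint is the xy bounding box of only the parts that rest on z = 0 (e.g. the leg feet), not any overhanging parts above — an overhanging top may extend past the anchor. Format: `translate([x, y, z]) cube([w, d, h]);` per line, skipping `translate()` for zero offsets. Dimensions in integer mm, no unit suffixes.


translate([416, 364, 0]) cube([2622, 129, 2638]);


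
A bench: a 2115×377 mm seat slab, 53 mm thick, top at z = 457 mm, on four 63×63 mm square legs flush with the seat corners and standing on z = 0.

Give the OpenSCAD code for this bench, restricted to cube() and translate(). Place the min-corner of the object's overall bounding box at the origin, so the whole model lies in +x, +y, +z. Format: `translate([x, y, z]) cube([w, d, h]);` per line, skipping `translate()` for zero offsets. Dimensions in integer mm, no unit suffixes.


translate([0, 0, 404]) cube([2115, 377, 53]);
cube([63, 63, 404]);
translate([0, 314, 0]) cube([63, 63, 404]);
translate([2052, 0, 0]) cube([63, 63, 404]);
translate([2052, 314, 0]) cube([63, 63, 404]);


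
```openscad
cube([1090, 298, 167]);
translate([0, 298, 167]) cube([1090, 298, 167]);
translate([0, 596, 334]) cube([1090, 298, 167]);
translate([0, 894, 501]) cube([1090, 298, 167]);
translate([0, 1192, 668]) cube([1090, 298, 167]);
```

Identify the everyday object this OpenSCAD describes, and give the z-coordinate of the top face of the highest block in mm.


A staircase. The total rise is 835 mm.

5 identical blocks, each offset up and back from the previous — a staircase. Each step is 167 mm tall and there are 5 of them, so the total rise is 5 × 167 = 835 mm.


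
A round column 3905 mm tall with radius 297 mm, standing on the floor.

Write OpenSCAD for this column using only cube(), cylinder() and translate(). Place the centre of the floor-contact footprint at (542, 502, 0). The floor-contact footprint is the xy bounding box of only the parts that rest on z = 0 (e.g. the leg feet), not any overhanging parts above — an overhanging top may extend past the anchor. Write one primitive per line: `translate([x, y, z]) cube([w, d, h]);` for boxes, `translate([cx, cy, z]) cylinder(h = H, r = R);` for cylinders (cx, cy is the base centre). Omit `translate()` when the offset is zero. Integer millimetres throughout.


translate([542, 502, 0]) cylinder(h = 3905, r = 297);


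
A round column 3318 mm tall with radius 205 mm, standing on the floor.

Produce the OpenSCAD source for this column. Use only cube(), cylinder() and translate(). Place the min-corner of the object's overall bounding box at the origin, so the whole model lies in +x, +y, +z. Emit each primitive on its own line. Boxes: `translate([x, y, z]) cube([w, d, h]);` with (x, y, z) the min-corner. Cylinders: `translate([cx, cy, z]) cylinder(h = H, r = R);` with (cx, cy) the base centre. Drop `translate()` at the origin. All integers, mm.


translate([205, 205, 0]) cylinder(h = 3318, r = 205);


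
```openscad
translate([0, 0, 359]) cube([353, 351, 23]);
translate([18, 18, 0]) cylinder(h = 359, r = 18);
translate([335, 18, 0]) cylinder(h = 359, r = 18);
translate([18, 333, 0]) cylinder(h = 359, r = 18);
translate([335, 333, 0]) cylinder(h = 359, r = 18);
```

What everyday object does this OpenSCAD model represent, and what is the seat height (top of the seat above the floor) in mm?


A stool. The seat height is 382 mm.

A 353×351×23 slab at z = 359 on four corner cylinders — a stool. The seat top is 359 + 23 = 382 mm.


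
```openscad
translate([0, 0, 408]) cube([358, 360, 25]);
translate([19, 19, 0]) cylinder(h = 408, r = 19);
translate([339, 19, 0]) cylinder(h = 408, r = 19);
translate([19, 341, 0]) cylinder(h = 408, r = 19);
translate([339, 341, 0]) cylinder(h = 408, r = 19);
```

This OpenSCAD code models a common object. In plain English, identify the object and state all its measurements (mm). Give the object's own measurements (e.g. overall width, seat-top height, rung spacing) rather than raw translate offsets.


A simple wooden stool: a rectangular seat 358 mm (x) by 360 mm (y), 25 mm thick, top face at z = 433 mm, on four round legs, each 38 mm in diameter. The legs rest on z = 0, each leg's axis is inset half a diameter from the nearest pair of seat edges (so the leg's bounding box is flush with the corner).


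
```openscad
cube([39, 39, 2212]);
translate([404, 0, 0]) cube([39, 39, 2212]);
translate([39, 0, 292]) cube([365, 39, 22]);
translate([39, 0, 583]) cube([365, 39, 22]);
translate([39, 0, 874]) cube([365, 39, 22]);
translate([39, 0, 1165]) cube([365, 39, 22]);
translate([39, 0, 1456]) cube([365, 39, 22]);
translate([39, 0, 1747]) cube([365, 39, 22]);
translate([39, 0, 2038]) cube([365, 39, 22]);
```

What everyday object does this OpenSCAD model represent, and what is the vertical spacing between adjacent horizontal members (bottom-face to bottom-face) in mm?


A ladder. The rung spacing is 291 mm.

Two tall 39×39 posts with 7 short bars between them — a ladder. Adjacent rungs sit at z = 292 and z = 583, so the spacing is 583 − 292 = 291 mm.


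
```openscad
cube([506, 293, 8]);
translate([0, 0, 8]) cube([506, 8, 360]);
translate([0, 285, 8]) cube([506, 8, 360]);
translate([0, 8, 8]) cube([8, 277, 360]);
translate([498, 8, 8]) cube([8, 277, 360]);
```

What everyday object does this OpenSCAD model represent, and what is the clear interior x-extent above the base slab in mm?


An open box. The internal width is 490 mm.

A 506×293 base slab with four walls standing on it — an open box. The base is 506 mm wide and the walls are 8 mm thick, so the internal width is 506 − 2 × 8 = 490 mm.


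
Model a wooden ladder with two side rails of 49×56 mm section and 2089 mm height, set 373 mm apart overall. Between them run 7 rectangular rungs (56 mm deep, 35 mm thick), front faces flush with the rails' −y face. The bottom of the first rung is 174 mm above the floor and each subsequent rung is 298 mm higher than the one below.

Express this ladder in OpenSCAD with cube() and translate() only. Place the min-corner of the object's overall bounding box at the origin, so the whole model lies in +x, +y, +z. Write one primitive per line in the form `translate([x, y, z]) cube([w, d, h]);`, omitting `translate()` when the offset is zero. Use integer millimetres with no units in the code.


cube([49, 56, 2089]);
translate([324, 0, 0]) cube([49, 56, 2089]);
translate([49, 0, 174]) cube([275, 56, 35]);
translate([49, 0, 472]) cube([275, 56, 35]);
translate([49, 0, 770]) cube([275, 56, 35]);
translate([49, 0, 1068]) cube([275, 56, 35]);
translate([49, 0, 1366]) cube([275, 56, 35]);
translate([49, 0, 1664]) cube([275, 56, 35]);
translate([49, 0, 1962]) cube([275, 56, 35]);


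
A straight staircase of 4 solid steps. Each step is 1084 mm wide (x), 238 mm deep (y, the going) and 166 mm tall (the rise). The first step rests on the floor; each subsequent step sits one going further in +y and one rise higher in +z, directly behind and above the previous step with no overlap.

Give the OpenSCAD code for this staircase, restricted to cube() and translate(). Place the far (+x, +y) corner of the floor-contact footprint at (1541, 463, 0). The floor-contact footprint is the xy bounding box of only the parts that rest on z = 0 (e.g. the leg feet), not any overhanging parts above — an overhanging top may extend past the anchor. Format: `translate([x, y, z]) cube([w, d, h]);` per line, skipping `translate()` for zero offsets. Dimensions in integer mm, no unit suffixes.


translate([457, 225, 0]) cube([1084, 238, 166]);
translate([457, 463, 166]) cube([1084, 238, 166]);
translate([457, 701, 332]) cube([1084, 238, 166]);
translate([457, 939, 498]) cube([1084, 238, 166]);


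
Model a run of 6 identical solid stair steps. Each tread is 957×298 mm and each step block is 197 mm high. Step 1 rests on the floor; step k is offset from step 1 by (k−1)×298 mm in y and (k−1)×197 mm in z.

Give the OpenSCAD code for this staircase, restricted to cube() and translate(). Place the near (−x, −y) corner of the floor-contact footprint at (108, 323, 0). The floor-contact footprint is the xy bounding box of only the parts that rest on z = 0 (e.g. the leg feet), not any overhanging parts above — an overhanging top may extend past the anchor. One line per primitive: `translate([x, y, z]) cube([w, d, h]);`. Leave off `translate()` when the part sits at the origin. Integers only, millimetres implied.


translate([108, 323, 0]) cube([957, 298, 197]);
translate([108, 621, 197]) cube([957, 298, 197]);
translate([108, 919, 394]) cube([957, 298, 197]);
translate([108, 1217, 591]) cube([957, 298, 197]);
translate([108, 1515, 788]) cube([957, 298, 197]);
translate([108, 1813, 985]) cube([957, 298, 197]);


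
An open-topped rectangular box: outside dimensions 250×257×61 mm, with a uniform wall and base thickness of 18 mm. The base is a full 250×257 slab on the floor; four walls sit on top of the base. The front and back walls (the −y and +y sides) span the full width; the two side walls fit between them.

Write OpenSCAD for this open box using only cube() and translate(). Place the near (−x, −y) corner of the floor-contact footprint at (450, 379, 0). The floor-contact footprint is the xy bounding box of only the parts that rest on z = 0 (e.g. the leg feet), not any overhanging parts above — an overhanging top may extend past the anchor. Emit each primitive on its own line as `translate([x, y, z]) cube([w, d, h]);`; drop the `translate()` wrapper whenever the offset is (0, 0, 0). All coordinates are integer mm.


translate([450, 379, 0]) cube([250, 257, 18]);
translate([450, 379, 18]) cube([250, 18, 43]);
translate([450, 618, 18]) cube([250, 18, 43]);
translate([450, 397, 18]) cube([18, 221, 43]);
translate([682, 397, 18]) cube([18, 221, 43]);
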